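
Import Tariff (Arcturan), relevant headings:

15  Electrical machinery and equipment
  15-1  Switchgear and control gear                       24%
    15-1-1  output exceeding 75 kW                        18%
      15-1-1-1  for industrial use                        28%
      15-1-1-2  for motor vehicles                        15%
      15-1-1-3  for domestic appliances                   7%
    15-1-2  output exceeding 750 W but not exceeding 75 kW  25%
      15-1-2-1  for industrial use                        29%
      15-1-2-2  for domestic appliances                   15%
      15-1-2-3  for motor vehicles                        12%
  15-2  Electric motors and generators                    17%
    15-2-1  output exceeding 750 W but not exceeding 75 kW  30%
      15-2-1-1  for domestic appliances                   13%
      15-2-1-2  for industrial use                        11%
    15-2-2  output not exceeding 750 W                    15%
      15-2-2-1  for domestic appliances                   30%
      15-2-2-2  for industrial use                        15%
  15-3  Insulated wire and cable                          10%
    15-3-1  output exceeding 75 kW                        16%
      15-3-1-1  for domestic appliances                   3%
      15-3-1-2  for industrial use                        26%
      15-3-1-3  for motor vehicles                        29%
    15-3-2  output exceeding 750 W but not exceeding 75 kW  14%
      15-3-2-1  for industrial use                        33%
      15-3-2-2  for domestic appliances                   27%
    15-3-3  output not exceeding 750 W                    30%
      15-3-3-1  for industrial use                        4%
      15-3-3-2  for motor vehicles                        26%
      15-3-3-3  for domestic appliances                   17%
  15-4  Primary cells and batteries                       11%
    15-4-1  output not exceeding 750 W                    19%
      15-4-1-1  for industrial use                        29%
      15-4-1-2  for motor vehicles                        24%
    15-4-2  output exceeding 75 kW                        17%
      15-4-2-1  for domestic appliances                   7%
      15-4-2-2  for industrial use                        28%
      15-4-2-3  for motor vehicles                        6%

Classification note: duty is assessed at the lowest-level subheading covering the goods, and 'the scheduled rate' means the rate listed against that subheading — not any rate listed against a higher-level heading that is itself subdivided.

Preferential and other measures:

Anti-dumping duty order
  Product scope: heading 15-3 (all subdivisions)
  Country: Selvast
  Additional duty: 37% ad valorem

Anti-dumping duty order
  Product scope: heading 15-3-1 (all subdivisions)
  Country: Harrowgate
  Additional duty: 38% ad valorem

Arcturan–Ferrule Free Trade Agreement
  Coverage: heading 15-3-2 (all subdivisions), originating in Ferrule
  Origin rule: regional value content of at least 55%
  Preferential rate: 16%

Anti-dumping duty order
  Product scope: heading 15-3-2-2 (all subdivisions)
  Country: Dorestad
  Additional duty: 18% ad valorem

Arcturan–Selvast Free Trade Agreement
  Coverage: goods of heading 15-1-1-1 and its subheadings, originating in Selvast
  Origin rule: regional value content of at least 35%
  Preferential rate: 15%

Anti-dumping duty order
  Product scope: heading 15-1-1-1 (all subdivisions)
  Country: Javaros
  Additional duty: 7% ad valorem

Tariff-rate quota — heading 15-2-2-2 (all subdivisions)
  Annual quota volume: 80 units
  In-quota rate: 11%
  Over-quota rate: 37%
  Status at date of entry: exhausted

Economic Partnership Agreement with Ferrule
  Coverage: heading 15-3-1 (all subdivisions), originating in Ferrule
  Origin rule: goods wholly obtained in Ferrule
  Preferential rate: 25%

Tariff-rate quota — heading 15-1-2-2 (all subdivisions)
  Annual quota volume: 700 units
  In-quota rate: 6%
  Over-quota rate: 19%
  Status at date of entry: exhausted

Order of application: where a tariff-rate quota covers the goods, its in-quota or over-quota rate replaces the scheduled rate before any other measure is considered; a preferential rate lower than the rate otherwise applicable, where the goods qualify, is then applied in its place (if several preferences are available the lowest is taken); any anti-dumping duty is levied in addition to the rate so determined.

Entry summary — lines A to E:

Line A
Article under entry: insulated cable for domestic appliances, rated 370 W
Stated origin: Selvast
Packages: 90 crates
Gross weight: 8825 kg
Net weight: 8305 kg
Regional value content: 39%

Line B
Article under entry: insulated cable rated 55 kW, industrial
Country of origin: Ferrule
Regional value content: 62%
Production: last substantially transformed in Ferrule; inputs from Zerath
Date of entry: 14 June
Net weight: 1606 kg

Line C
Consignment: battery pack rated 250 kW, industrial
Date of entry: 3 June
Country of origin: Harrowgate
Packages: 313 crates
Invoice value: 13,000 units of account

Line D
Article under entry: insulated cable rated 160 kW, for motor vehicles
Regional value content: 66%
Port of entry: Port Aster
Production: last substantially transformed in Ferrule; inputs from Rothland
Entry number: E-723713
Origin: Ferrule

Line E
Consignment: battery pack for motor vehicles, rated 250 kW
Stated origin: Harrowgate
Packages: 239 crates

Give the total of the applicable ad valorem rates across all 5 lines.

Line A: insulated cable → 15-3; rated 370 W → 15-3-3; for domestic appliances → 15-3-3-3. Scheduled 17%. Selvast agreement on 15-1-1-1: 15-3-3-3 not covered; anti-dumping (Selvast, 15-3): +37%; total 17% + 37% = 54%. → 54%.
Line B: insulated cable → 15-3; rated 55 kW → 15-3-2; industrial → 15-3-2-1. Scheduled 33%. Ferrule agreement on 15-3-2: RVC ≥ 55% → 16% available; Ferrule agreement on 15-3-1: 15-3-2-1 not covered; preferential 16%. → 16%.
Line C: battery pack → 15-4; rated 250 kW → 15-4-2; industrial → 15-4-2-2. Scheduled 28%. No special measure applies. → 28%.
Line D: insulated cable → 15-3; rated 160 kW → 15-3-1; for motor vehicles → 15-3-1-3. Scheduled 29%. Ferrule agreement on 15-3-2: 15-3-1-3 not covered; Ferrule agreement on 15-3-1: not wholly obtained. → 29%.
Line E: battery pack → 15-4; rated 250 kW → 15-4-2; for motor vehicles → 15-4-2-3. Scheduled 6%. No special measure applies. → 6%.
Sum: 54% + 16% + 28% + 29% + 6% = 133%.

133%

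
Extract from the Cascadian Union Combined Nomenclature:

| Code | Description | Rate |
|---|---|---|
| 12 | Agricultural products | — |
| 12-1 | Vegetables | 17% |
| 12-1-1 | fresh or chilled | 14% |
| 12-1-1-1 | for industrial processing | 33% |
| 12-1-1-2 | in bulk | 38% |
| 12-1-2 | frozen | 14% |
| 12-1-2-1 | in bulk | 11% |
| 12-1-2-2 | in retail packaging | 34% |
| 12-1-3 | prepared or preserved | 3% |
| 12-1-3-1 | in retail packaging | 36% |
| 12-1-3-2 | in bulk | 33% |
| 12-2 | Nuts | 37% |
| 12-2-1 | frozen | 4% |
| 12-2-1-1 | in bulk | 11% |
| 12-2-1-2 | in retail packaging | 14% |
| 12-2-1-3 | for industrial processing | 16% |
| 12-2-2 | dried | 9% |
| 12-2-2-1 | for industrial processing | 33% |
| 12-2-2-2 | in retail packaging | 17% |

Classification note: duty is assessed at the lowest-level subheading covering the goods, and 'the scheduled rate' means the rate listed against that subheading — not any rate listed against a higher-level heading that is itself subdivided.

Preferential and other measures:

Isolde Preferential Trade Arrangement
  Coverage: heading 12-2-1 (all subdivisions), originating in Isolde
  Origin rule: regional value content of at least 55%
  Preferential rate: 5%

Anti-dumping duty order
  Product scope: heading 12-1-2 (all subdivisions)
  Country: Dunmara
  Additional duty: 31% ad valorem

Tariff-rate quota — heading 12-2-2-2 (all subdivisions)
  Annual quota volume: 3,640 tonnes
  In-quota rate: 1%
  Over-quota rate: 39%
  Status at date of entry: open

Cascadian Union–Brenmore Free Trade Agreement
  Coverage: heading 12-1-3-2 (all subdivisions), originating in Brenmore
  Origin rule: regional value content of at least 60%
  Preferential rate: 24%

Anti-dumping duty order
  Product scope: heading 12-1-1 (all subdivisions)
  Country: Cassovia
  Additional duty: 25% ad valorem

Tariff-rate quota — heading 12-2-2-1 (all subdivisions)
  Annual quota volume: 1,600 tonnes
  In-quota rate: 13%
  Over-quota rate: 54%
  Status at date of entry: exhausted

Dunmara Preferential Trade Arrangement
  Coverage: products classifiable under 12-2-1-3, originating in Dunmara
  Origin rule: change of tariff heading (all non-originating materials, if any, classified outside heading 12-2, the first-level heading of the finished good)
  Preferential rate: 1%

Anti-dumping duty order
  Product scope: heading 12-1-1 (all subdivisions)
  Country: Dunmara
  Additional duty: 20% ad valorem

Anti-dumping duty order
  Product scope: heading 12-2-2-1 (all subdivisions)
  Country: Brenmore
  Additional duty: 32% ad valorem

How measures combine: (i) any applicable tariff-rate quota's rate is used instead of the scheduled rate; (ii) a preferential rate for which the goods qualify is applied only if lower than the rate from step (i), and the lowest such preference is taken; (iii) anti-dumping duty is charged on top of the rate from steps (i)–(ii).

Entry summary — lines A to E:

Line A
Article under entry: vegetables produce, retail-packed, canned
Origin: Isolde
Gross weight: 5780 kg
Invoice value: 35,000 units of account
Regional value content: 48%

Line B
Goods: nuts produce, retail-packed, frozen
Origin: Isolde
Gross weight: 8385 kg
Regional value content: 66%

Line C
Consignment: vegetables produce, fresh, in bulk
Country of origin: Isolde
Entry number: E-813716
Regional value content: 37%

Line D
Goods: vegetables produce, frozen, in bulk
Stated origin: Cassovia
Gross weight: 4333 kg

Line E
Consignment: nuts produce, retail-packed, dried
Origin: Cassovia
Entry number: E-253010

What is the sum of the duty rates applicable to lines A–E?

91%

Line A: vegetables → 12-1; canned → 12-1-3; retail-packed → 12-1-3-1. Scheduled 36%. Isolde agreement on 12-2-1: 12-1-3-1 not covered. → 36%.
Line B: nuts → 12-2; frozen → 12-2-1; retail-packed → 12-2-1-2. Scheduled 14%. Isolde agreement on 12-2-1: RVC ≥ 55% → 5% available; preferential 5%. → 5%.
Line C: vegetables → 12-1; fresh → 12-1-1; in bulk → 12-1-1-2. Scheduled 38%. Isolde agreement on 12-2-1: 12-1-1-2 not covered. → 38%.
Line D: vegetables → 12-1; frozen → 12-1-2; in bulk → 12-1-2-1. Scheduled 11%. No special measure applies. → 11%.
Line E: nuts → 12-2; dried → 12-2-2; retail-packed → 12-2-2-2. Scheduled 17%. quota on 12-2-2-2 open → in-quota 1%. → 1%.
Sum: 36% + 5% + 38% + 11% + 1% = 91%.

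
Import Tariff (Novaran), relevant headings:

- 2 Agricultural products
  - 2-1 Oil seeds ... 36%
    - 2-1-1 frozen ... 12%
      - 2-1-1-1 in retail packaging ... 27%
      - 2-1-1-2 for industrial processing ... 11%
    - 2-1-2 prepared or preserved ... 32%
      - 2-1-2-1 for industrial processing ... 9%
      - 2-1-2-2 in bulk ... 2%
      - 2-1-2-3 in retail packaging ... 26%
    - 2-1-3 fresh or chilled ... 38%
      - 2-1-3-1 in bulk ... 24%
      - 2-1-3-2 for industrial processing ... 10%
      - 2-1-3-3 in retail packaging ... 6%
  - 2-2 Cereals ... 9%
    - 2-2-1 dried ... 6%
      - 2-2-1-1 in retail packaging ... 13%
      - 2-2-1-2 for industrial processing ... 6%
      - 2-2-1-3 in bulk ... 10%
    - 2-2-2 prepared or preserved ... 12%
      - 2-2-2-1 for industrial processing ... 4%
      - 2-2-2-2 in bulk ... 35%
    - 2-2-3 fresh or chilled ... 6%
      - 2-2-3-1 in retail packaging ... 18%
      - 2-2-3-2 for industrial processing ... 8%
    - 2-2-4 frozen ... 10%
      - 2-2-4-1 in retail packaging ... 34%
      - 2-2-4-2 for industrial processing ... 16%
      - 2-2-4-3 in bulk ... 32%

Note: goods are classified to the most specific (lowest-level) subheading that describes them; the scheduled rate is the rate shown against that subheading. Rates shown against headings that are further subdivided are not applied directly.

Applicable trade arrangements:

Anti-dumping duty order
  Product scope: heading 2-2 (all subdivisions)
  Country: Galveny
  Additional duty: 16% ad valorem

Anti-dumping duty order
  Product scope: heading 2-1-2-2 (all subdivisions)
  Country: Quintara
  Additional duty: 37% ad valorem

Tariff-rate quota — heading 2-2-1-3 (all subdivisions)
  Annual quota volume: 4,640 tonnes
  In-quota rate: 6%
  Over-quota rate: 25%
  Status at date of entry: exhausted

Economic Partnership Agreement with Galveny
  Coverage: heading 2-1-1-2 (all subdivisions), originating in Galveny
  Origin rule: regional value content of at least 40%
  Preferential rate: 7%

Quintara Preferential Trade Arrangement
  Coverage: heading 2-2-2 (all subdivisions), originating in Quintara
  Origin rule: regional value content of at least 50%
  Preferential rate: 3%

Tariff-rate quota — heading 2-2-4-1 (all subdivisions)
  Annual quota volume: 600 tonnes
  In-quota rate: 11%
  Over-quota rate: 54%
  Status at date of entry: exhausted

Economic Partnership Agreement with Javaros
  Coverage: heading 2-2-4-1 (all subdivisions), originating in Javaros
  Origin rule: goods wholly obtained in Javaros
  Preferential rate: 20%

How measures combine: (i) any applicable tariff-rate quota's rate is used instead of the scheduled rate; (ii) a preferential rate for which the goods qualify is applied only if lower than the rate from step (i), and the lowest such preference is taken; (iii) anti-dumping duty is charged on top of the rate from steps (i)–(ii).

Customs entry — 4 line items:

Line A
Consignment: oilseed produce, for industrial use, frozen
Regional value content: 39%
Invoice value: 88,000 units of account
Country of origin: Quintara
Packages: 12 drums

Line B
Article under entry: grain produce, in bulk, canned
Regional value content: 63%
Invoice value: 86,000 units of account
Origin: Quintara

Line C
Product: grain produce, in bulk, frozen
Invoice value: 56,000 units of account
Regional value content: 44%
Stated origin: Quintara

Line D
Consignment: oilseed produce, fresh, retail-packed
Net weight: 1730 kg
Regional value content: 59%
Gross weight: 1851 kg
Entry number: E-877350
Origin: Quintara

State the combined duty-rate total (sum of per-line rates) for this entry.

Line A: oilseed → 2-1; frozen → 2-1-1; for industrial use → 2-1-1-2. Scheduled 11%. Quintara agreement on 2-2-2: 2-1-1-2 not covered. → 11%.
Line B: grain → 2-2; canned → 2-2-2; in bulk → 2-2-2-2. Scheduled 35%. Quintara agreement on 2-2-2: RVC ≥ 50% → 3% available; preferential 3%. → 3%.
Line C: grain → 2-2; frozen → 2-2-4; in bulk → 2-2-4-3. Scheduled 32%. Quintara agreement on 2-2-2: 2-2-4-3 not covered. → 32%.
Line D: oilseed → 2-1; fresh → 2-1-3; retail-packed → 2-1-3-3. Scheduled 6%. Quintara agreement on 2-2-2: 2-1-3-3 not covered. → 6%.
Sum: 11% + 3% + 32% + 6% = 52%.

52%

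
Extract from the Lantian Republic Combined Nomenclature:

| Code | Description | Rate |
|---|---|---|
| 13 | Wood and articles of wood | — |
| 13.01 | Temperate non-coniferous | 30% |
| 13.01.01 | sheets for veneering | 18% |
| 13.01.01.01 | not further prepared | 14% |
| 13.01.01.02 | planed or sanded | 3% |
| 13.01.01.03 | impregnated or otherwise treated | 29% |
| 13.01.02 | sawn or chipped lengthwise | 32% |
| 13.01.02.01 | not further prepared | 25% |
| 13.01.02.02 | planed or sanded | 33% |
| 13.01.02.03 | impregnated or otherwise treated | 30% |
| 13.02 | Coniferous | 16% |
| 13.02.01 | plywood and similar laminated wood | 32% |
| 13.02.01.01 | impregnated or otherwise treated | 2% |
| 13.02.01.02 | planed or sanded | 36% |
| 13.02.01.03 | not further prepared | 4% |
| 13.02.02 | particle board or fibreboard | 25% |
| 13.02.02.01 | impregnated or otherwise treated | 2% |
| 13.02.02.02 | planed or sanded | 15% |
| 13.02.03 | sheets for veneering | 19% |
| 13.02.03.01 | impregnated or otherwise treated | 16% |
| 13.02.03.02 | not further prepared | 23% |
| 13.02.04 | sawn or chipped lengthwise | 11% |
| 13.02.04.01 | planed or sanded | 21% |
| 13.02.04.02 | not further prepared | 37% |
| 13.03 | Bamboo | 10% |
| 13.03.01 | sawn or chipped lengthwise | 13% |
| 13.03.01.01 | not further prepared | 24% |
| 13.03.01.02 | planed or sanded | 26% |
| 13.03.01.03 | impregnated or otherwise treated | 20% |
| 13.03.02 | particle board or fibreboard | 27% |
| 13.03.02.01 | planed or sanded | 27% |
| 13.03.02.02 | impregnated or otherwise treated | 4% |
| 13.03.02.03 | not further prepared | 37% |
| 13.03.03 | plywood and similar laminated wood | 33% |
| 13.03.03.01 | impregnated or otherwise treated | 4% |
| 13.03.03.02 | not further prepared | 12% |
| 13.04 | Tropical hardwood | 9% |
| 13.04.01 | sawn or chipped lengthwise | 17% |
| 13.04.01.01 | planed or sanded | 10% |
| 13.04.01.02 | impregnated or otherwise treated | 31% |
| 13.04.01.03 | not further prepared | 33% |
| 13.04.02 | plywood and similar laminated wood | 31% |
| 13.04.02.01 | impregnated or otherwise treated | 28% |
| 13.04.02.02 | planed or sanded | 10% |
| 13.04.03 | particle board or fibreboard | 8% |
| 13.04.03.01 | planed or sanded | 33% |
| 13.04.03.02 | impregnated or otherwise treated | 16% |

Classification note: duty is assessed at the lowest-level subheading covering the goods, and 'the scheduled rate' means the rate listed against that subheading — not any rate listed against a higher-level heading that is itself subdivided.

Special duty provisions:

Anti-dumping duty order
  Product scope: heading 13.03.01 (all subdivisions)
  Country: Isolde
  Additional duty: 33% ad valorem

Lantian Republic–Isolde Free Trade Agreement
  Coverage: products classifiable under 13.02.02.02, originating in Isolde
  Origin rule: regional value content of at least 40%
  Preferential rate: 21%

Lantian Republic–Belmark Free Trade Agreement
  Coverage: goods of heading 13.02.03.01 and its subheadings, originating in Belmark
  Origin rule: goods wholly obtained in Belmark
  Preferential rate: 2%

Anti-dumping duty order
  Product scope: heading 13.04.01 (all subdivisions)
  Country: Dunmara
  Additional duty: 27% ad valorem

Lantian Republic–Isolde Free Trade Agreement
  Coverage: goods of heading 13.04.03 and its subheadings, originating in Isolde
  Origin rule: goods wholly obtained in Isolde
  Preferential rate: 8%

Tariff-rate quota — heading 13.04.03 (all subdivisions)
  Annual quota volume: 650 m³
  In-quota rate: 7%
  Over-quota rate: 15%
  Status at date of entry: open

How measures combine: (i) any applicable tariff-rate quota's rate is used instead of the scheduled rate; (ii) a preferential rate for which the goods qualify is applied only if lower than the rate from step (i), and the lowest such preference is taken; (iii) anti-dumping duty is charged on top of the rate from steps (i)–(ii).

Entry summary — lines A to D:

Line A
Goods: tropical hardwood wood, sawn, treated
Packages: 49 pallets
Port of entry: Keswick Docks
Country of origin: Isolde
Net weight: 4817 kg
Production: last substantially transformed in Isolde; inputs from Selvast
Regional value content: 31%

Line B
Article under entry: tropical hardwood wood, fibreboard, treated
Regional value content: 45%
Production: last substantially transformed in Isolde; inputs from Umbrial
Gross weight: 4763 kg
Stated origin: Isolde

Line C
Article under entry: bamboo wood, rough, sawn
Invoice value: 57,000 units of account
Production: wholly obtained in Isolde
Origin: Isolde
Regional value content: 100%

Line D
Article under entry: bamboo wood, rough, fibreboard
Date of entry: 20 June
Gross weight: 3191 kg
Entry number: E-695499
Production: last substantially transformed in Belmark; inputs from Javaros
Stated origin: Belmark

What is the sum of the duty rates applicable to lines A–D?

Line A: tropical hardwood → 13.04; sawn → 13.04.01; treated → 13.04.01.02. Scheduled 31%. Isolde agreement on 13.02.02.02: 13.04.01.02 not covered; Isolde agreement on 13.04.03: 13.04.01.02 not covered. → 31%.
Line B: tropical hardwood → 13.04; fibreboard → 13.04.03; treated → 13.04.03.02. Scheduled 16%. quota on 13.04.03 open → in-quota 7%; Isolde agreement on 13.02.02.02: 13.04.03.02 not covered; Isolde agreement on 13.04.03: not wholly obtained. → 7%.
Line C: bamboo → 13.03; sawn → 13.03.01; rough → 13.03.01.01. Scheduled 24%. Isolde agreement on 13.02.02.02: 13.03.01.01 not covered; Isolde agreement on 13.04.03: 13.03.01.01 not covered; anti-dumping (Isolde, 13.03.01): +33%; total 24% + 33% = 57%. → 57%.
Line D: bamboo → 13.03; fibreboard → 13.03.02; rough → 13.03.02.03. Scheduled 37%. Belmark agreement on 13.02.03.01: 13.03.02.03 not covered. → 37%.
Sum: 31% + 7% + 57% + 37% = 132%.

132%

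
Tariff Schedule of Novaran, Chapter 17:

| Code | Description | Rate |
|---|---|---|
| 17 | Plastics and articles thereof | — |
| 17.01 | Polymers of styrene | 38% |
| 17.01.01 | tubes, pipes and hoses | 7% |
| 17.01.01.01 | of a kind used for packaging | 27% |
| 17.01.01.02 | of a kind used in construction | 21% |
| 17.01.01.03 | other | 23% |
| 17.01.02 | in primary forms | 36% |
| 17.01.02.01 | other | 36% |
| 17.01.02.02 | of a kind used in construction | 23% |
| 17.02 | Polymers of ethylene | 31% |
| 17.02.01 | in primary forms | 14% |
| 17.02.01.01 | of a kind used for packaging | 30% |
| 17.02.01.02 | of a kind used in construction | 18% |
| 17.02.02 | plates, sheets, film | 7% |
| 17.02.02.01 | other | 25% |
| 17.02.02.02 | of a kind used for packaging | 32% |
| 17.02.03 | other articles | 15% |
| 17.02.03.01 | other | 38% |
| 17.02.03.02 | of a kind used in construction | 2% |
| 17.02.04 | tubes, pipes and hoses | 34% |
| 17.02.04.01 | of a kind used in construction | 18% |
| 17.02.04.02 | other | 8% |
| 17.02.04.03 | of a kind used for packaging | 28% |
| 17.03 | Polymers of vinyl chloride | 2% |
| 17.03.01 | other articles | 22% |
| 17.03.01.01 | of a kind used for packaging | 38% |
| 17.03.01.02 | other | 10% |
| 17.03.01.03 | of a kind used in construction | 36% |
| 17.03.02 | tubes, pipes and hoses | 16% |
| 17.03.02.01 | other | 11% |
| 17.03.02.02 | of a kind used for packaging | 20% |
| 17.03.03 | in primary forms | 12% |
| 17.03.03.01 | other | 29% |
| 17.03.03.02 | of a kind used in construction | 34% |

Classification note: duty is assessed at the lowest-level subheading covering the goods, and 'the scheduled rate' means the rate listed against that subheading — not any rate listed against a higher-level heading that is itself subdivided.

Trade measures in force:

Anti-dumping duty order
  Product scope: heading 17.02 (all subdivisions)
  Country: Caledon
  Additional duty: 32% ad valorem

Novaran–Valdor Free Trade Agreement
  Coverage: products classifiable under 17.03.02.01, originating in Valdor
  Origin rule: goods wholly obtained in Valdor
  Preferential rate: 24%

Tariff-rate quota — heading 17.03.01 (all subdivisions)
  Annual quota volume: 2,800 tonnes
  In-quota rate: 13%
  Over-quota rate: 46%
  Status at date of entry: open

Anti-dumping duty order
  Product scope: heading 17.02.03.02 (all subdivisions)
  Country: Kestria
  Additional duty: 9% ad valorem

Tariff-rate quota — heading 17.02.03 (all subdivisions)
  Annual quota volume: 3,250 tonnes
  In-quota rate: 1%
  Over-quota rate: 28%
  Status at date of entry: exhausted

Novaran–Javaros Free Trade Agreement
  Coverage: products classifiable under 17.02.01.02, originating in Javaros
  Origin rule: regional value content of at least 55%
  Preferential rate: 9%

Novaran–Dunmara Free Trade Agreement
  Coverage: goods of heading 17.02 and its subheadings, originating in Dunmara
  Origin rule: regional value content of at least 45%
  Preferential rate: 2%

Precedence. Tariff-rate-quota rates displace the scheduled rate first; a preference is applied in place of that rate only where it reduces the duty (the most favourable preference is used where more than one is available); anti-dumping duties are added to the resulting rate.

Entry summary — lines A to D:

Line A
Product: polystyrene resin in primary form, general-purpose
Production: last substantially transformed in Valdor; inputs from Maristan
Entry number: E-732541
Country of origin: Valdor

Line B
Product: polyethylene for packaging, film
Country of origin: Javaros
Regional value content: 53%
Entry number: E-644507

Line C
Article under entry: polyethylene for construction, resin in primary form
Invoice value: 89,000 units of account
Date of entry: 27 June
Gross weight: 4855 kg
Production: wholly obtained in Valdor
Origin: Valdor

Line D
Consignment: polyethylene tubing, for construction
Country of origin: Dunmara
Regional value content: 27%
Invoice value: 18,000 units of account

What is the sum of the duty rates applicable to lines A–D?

104%

Line A: polystyrene → 17.01; resin in primary form → 17.01.02; general-purpose → 17.01.02.01. Scheduled 36%. Valdor agreement on 17.03.02.01: 17.01.02.01 not covered. → 36%.
Line B: polyethylene → 17.02; film → 17.02.02; for packaging → 17.02.02.02. Scheduled 32%. Javaros agreement on 17.02.01.02: 17.02.02.02 not covered. → 32%.
Line C: polyethylene → 17.02; resin in primary form → 17.02.01; for construction → 17.02.01.02. Scheduled 18%. Valdor agreement on 17.03.02.01: 17.02.01.02 not covered. → 18%.
Line D: polyethylene → 17.02; tubing → 17.02.04; for construction → 17.02.04.01. Scheduled 18%. Dunmara agreement on 17.02: RVC < 45%. → 18%.
Sum: 36% + 32% + 18% + 18% = 104%.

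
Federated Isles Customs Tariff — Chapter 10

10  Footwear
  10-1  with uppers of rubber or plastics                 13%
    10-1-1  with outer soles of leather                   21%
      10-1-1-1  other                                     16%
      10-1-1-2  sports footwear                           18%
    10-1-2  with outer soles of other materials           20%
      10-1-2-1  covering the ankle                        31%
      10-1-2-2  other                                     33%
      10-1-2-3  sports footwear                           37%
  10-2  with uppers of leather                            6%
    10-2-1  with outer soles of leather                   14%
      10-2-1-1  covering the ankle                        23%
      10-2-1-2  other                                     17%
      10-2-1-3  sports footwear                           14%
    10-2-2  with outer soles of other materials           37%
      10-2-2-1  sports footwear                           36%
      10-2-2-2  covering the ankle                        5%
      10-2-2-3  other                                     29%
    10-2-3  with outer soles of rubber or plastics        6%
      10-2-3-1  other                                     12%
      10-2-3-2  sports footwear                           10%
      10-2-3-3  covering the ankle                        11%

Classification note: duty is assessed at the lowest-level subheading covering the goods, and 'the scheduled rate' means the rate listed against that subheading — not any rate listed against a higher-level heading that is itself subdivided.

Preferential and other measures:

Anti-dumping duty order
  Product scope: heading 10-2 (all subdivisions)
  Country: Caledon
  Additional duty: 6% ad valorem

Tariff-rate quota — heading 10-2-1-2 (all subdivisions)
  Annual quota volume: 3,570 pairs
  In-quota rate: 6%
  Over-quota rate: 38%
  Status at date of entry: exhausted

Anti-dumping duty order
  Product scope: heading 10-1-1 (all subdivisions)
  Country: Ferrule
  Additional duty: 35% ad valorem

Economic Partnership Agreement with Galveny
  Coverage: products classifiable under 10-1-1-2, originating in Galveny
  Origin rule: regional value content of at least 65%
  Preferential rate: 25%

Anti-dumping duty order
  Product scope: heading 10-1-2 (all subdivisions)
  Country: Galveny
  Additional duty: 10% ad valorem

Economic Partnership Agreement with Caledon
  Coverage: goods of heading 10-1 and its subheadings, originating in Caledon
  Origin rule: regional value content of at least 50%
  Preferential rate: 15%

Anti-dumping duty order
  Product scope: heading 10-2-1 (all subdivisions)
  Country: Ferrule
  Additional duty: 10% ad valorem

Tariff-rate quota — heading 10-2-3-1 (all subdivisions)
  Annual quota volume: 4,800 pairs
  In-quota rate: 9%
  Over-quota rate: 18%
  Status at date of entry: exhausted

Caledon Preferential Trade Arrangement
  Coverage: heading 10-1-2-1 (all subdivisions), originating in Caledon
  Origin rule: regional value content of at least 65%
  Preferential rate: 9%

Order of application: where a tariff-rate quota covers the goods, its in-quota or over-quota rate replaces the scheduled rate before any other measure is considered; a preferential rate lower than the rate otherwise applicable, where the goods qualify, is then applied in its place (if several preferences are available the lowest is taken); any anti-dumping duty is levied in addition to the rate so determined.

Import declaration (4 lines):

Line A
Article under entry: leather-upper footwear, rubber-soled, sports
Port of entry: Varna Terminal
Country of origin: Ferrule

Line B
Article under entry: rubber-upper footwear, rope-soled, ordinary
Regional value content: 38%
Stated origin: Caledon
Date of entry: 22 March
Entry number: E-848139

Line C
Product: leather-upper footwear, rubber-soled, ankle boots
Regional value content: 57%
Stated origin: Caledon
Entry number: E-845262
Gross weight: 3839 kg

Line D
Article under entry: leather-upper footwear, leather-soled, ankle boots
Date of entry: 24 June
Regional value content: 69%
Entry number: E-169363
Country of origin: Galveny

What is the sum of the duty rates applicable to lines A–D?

83%

Line A: leather-upper → 10-2; rubber-soled → 10-2-3; sports → 10-2-3-2. Scheduled 10%. No special measure applies. → 10%.
Line B: rubber-upper → 10-1; rope-soled → 10-1-2; ordinary → 10-1-2-2. Scheduled 33%. Caledon agreement on 10-1: RVC < 50%; Caledon agreement on 10-1-2-1: 10-1-2-2 not covered. → 33%.
Line C: leather-upper → 10-2; rubber-soled → 10-2-3; ankle boots → 10-2-3-3. Scheduled 11%. Caledon agreement on 10-1: 10-2-3-3 not covered; Caledon agreement on 10-1-2-1: 10-2-3-3 not covered; anti-dumping (Caledon, 10-2): +6%; total 11% + 6% = 17%. → 17%.
Line D: leather-upper → 10-2; leather-soled → 10-2-1; ankle boots → 10-2-1-1. Scheduled 23%. Galveny agreement on 10-1-1-2: 10-2-1-1 not covered. → 23%.
Sum: 10% + 33% + 17% + 23% = 83%.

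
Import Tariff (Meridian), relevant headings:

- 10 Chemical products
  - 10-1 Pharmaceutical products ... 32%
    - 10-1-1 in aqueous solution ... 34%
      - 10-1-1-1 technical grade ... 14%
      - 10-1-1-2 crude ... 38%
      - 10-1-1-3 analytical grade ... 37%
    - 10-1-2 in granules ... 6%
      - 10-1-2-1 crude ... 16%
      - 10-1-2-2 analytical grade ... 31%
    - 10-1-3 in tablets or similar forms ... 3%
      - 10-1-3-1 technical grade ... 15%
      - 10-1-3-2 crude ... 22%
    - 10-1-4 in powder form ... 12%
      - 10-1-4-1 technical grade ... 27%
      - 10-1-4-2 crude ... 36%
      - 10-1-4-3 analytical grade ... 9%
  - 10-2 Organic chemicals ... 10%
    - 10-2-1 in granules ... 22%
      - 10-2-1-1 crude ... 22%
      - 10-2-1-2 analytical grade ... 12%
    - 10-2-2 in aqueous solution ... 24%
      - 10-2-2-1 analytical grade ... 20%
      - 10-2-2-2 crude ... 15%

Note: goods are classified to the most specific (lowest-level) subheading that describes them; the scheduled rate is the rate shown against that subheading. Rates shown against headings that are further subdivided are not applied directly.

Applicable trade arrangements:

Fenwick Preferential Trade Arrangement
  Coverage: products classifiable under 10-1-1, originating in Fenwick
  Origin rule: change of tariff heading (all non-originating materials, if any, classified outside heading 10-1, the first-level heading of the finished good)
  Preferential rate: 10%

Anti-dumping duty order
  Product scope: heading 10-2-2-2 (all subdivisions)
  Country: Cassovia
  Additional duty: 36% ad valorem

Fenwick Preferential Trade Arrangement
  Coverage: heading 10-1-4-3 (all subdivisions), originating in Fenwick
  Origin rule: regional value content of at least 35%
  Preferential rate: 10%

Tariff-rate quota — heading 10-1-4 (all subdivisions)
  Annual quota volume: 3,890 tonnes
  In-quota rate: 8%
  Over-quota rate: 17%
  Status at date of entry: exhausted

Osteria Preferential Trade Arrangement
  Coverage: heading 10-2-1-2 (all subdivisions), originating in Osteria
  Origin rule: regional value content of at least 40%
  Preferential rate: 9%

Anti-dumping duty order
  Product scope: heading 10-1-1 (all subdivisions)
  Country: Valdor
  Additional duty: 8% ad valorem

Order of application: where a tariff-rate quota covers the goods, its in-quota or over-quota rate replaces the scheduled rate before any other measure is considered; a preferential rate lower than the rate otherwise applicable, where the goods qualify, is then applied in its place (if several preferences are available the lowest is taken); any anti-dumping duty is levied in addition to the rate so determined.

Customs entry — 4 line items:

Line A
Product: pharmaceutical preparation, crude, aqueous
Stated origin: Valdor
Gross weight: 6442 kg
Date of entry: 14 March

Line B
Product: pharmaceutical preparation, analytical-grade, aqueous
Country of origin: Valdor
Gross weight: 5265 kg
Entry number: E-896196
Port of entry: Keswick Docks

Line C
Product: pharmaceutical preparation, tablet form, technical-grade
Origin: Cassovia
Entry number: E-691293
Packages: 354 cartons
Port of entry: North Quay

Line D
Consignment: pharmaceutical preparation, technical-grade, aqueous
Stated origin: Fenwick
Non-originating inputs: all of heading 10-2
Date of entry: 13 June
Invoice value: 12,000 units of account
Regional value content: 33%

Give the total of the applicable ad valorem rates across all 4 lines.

116%

Line A: pharmaceutical → 10-1; aqueous → 10-1-1; crude → 10-1-1-2. Scheduled 38%. anti-dumping (Valdor, 10-1-1): +8%; total 38% + 8% = 46%. → 46%.
Line B: pharmaceutical → 10-1; aqueous → 10-1-1; analytical-grade → 10-1-1-3. Scheduled 37%. anti-dumping (Valdor, 10-1-1): +8%; total 37% + 8% = 45%. → 45%.
Line C: pharmaceutical → 10-1; tablet form → 10-1-3; technical-grade → 10-1-3-1. Scheduled 15%. No special measure applies. → 15%.
Line D: pharmaceutical → 10-1; aqueous → 10-1-1; technical-grade → 10-1-1-1. Scheduled 14%. Fenwick agreement on 10-1-1: CTH met → 10% available; Fenwick agreement on 10-1-4-3: 10-1-1-1 not covered; preferential 10%. → 10%.
Sum: 46% + 45% + 15% + 10% = 116%.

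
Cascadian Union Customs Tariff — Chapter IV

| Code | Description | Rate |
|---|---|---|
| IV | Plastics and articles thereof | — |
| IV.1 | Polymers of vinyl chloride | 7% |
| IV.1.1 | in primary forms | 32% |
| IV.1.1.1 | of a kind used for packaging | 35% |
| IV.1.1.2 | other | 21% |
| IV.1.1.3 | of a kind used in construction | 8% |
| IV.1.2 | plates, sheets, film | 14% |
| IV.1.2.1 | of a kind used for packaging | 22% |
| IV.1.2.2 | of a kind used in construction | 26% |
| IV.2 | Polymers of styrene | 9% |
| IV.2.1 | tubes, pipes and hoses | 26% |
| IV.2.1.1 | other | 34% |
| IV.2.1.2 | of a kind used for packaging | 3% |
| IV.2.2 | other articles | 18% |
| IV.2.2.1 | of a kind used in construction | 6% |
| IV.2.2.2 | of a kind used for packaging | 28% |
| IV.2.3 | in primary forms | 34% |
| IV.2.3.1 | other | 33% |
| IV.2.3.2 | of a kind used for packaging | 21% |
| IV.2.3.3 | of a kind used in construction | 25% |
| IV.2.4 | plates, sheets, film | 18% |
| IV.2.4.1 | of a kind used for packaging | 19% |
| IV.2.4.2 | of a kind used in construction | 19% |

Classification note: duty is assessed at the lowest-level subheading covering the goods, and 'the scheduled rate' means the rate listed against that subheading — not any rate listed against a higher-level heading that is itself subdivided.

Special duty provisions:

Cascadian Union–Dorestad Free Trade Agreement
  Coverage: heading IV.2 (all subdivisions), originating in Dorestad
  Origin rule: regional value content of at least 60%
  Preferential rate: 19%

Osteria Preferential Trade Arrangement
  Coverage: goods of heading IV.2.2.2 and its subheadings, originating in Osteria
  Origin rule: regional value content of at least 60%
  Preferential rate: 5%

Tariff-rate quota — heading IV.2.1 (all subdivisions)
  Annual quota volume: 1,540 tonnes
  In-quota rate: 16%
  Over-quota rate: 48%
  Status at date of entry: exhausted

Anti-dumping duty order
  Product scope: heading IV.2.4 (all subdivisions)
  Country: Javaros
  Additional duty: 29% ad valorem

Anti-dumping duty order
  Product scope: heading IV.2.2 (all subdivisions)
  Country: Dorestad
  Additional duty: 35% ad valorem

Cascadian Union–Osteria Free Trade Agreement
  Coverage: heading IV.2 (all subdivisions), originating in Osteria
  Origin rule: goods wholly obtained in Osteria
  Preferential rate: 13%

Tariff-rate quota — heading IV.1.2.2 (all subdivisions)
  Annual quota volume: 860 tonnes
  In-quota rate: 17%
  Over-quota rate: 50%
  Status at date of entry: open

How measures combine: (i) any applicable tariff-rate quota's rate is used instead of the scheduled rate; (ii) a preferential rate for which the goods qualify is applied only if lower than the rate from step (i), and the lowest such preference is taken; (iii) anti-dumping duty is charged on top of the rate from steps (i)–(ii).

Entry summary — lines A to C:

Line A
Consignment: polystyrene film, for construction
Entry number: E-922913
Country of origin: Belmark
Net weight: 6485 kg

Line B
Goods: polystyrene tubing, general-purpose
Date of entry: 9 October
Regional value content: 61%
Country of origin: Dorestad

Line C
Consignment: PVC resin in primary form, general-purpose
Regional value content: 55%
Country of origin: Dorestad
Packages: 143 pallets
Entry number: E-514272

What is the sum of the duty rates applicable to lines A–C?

Line A: polystyrene → IV.2; film → IV.2.4; for construction → IV.2.4.2. Scheduled 19%. No special measure applies. → 19%.
Line B: polystyrene → IV.2; tubing → IV.2.1; general-purpose → IV.2.1.1. Scheduled 34%. quota on IV.2.1 exhausted → over-quota 48%; Dorestad agreement on IV.2: RVC ≥ 60% → 19% available; preferential 19%. → 19%.
Line C: PVC → IV.1; resin in primary form → IV.1.1; general-purpose → IV.1.1.2. Scheduled 21%. Dorestad agreement on IV.2: IV.1.1.2 not covered. → 21%.
Sum: 19% + 19% + 21% = 59%.

59%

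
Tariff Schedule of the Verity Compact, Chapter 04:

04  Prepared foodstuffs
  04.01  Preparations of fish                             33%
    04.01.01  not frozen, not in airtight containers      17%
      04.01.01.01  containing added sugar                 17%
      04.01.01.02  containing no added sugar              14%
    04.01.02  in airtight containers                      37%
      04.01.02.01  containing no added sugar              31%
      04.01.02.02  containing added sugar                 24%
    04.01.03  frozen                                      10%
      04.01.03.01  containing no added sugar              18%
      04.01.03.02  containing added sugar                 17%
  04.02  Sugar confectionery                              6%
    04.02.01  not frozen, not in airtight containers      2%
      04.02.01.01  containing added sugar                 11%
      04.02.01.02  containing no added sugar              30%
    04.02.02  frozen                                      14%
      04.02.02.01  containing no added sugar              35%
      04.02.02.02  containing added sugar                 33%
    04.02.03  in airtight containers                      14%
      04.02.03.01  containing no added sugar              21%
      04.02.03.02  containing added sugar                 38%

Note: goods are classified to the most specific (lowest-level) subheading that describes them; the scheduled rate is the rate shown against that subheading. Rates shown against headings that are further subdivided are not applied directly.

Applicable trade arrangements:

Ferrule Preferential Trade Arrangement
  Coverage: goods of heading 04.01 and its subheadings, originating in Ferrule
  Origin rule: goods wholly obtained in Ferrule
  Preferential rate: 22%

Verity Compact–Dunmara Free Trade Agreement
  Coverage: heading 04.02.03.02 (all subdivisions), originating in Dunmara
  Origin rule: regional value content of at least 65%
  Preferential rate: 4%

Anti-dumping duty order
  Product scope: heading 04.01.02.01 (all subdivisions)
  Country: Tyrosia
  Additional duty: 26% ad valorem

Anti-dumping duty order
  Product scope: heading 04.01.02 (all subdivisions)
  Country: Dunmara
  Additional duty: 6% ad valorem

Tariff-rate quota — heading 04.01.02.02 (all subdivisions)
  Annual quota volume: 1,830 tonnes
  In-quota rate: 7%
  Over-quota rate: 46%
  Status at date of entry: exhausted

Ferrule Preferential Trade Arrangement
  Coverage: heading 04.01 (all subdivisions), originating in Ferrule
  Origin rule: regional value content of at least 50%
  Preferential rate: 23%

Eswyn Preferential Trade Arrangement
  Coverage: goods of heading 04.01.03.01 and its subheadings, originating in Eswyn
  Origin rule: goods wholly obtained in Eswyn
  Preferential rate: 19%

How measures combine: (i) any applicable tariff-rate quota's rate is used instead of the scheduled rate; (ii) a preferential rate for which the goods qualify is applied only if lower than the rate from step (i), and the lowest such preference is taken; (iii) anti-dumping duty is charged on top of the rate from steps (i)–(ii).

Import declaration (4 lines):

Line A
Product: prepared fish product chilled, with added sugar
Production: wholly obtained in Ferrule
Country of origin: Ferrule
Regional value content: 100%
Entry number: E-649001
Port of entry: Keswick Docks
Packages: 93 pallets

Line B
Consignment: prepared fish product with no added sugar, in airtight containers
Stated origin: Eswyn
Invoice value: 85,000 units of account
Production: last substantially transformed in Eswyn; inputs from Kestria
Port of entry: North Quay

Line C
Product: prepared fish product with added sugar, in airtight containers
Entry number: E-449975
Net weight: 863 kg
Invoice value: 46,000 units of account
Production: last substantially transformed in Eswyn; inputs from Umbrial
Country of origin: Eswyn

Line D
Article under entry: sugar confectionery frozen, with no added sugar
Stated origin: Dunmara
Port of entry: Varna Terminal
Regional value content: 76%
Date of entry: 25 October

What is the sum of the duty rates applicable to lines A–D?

129%

Line A: prepared fish product → 04.01; chilled → 04.01.01; with added sugar → 04.01.01.01. Scheduled 17%. Ferrule agreement on 04.01: wholly obtained → 22% available; Ferrule agreement on 04.01: RVC ≥ 50% → 23% available; preference 22% not lower than 17% → no reduction. → 17%.
Line B: prepared fish product → 04.01; in airtight containers → 04.01.02; with no added sugar → 04.01.02.01. Scheduled 31%. Eswyn agreement on 04.01.03.01: 04.01.02.01 not covered. → 31%.
Line C: prepared fish product → 04.01; in airtight containers → 04.01.02; with added sugar → 04.01.02.02. Scheduled 24%. quota on 04.01.02.02 exhausted → over-quota 46%; Eswyn agreement on 04.01.03.01: 04.01.02.02 not covered. → 46%.
Line D: sugar confectionery → 04.02; frozen → 04.02.02; with no added sugar → 04.02.02.01. Scheduled 35%. Dunmara agreement on 04.02.03.02: 04.02.02.01 not covered. → 35%.
Sum: 17% + 31% + 46% + 35% = 129%.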